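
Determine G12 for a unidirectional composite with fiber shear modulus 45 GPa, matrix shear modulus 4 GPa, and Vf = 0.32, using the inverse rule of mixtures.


1/G12 = Vf/Gf + (1-Vf)/Gm = 0.32/45 + 0.68/4
G12 = 5.65 GPa

5.65 GPa


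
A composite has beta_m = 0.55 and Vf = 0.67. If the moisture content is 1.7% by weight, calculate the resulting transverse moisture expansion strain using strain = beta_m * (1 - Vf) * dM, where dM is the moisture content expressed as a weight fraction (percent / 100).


dM = 1.7/100 = 0.017
strain = beta_m * (1-Vf) * dM = 0.55 * 0.33 * 0.017 = 0.0030855

0.0030855


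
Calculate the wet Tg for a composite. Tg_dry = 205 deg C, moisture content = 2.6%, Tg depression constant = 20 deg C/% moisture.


Tg_wet = Tg_dry - k*moisture = 205 - 20*2.6 = 153.0 deg C

153.0 deg C


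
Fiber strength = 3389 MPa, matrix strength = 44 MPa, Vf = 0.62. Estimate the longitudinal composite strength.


sigma_1 = sigma_f*Vf + sigma_m*(1-Vf) = 3389*0.62 + 44*0.38 = 2117.9 MPa

2117.9 MPa


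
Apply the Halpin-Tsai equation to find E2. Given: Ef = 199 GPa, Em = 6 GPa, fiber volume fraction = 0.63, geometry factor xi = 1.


eta = (Ef/Em - 1)/(Ef/Em + xi) = (33.1667 - 1)/(33.1667 + 1) = 0.9415
E2 = Em*(1+xi*eta*Vf)/(1-eta*Vf) = 23.49 GPa

23.49 GPa


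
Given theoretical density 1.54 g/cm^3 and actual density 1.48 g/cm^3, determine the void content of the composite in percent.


Void% = (rho_theo - rho_actual)/rho_theo * 100 = (1.54 - 1.48)/1.54 * 100 = 3.9%

3.9%


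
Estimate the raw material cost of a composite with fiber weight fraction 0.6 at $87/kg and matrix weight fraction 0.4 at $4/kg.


Cost = cost_f*Wf + cost_m*Wm = 87*0.6 + 4*0.4 = $53.8/kg

$53.8/kg


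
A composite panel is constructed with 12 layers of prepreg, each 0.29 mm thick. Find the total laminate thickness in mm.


h = n * t_ply = 12 * 0.29 = 3.48 mm

3.48 mm


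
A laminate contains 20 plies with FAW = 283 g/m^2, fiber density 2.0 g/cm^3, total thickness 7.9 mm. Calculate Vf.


Vf = n * FAW / (rho_f * h * 1000) = 20 * 283 / (2.0 * 7.9 * 1000) = 0.3582

0.3582


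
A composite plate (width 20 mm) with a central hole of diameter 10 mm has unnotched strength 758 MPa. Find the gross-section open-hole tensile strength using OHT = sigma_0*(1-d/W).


OHT = sigma_0*(1-d/W) = 758*(1-10/20) = 379.0 MPa

379.0 MPa


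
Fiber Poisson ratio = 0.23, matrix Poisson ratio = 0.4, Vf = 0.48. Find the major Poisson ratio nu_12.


nu_12 = nu_f*Vf + nu_m*(1-Vf) = 0.23*0.48 + 0.4*0.52 = 0.3184

0.3184


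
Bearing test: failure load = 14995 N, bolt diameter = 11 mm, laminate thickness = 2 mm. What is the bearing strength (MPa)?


sigma_br = F/(d*h) = 14995/(11*2) = 681.6 MPa

681.6 MPa


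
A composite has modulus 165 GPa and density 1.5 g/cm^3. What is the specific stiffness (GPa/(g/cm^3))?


Specific stiffness = E/rho = 165/1.5 = 110.0 GPa/(g/cm^3)

110.0 GPa/(g/cm^3)


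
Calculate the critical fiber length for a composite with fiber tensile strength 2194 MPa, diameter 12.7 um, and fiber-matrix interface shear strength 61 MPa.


Lc = sigma_f * d / (2 * tau_i) = 2194 * 12.7 / (2 * 61) = 228.4 um

228.4 um


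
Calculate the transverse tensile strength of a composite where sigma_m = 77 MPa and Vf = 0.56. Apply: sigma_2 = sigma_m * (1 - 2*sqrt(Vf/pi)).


factor = 1 - 2*sqrt(0.56/pi) = 0.1556
sigma_2 = 77 * 0.1556 = 11.98 MPa

11.98 MPa


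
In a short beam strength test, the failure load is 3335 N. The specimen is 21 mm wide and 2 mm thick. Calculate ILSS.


ILSS = 3F/(4bh) = 3*3335/(4*21*2) = 59.55 MPa

59.55 MPa


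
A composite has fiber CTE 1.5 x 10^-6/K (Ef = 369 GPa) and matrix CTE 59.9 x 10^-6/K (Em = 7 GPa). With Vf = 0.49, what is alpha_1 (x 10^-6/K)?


E1 = Ef*Vf + Em*(1-Vf) = 184.38
alpha_1 = (alpha_f*Ef*Vf + alpha_m*Em*(1-Vf))/E1 = 2.63 x 10^-6/K

2.63 x 10^-6/K


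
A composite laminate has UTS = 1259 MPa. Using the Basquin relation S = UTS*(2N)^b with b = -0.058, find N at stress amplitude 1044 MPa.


N = 0.5 * (S/UTS)^(1/b) = 0.5 * (1044/1259)^(1/-0.058) = 12.6220 cycles

12.6220 cycles


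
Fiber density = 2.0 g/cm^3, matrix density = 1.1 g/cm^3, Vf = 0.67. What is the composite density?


rho_c = rho_f*Vf + rho_m*(1-Vf) = 2.0*0.67 + 1.1*0.33 = 1.703 g/cm^3

1.703 g/cm^3


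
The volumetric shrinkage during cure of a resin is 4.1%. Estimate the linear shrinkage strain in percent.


Linear shrinkage ≈ vol_shrink/3 = 4.1/3 = 1.367%

1.367%


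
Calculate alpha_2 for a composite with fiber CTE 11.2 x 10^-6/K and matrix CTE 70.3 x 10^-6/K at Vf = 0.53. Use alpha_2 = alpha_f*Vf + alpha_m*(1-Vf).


alpha_2 = alpha_f*Vf + alpha_m*(1-Vf) = 11.2*0.53 + 70.3*0.47 = 39.0 x 10^-6/K

39.0 x 10^-6/K


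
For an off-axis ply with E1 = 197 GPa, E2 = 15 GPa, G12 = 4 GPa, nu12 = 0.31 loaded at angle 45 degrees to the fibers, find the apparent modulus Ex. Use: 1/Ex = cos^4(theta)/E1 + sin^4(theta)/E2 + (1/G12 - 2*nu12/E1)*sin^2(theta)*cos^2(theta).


cos^4(45) = 0.25, sin^4(45) = 0.25, sin^2(45)*cos^2(45) = 0.25
1/G12 - 2*nu12/E1 = 1/4 - 2*0.31/197 = 0.246853 GPa^-1
1/Ex = 0.25/197 + 0.25/15 + 0.246853*0.25 = 0.0796489 GPa^-1
Ex = 12.56 GPa

12.56 GPa


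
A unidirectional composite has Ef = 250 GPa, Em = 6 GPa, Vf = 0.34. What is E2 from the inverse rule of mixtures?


1/E2 = Vf/Ef + (1-Vf)/Em = 0.34/250 + 0.66/6
E2 = 8.98 GPa

8.98 GPa


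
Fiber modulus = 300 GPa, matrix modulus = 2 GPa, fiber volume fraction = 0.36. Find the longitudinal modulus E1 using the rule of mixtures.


E1 = Ef*Vf + Em*(1-Vf) = 300*0.36 + 2*0.64 = 109.28 GPa

109.28 GPa


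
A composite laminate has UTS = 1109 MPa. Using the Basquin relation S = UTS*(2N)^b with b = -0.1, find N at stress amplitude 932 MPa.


N = 0.5 * (S/UTS)^(1/b) = 0.5 * (932/1109)^(1/-0.1) = 2.8453 cycles

2.8453 cycles


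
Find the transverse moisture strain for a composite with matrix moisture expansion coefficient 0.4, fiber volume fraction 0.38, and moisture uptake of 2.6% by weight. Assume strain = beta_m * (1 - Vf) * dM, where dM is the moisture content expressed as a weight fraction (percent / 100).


dM = 2.6/100 = 0.026
strain = beta_m * (1-Vf) * dM = 0.4 * 0.62 * 0.026 = 0.006448

0.006448


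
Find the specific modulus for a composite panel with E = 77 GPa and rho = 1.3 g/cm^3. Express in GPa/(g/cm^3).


Specific stiffness = E/rho = 77/1.3 = 59.2 GPa/(g/cm^3)

59.2 GPa/(g/cm^3)


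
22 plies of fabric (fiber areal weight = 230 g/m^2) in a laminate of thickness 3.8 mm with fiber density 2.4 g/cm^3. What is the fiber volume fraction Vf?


Vf = n * FAW / (rho_f * h * 1000) = 22 * 230 / (2.4 * 3.8 * 1000) = 0.5548

0.5548


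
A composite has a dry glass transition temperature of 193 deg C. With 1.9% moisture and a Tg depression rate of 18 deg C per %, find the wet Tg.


Tg_wet = Tg_dry - k*moisture = 193 - 18*1.9 = 158.8 deg C

158.8 deg C


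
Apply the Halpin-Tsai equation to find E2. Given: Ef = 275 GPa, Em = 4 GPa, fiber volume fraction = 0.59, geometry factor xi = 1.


eta = (Ef/Em - 1)/(Ef/Em + xi) = (68.75 - 1)/(68.75 + 1) = 0.9713
E2 = Em*(1+xi*eta*Vf)/(1-eta*Vf) = 14.74 GPa

14.74 GPa


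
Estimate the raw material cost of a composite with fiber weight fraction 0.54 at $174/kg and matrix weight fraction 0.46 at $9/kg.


Cost = cost_f*Wf + cost_m*Wm = 174*0.54 + 9*0.46 = $98.1/kg

$98.1/kg


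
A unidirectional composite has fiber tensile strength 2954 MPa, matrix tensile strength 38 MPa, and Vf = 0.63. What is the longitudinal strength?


sigma_1 = sigma_f*Vf + sigma_m*(1-Vf) = 2954*0.63 + 38*0.37 = 1875.1 MPa

1875.1 MPa


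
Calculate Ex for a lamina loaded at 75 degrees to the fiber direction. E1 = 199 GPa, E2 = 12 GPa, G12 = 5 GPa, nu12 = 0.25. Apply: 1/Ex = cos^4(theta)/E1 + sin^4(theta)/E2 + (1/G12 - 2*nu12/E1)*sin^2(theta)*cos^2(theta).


cos^4(75) = 0.004487, sin^4(75) = 0.870513, sin^2(75)*cos^2(75) = 0.0625
1/G12 - 2*nu12/E1 = 1/5 - 2*0.25/199 = 0.197487 GPa^-1
1/Ex = 0.004487/199 + 0.870513/12 + 0.197487*0.0625 = 0.0849082 GPa^-1
Ex = 11.78 GPa

11.78 GPa


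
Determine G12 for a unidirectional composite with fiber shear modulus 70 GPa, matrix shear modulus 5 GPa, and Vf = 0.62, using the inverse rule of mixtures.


1/G12 = Vf/Gf + (1-Vf)/Gm = 0.62/70 + 0.38/5
G12 = 11.78 GPa

11.78 GPa


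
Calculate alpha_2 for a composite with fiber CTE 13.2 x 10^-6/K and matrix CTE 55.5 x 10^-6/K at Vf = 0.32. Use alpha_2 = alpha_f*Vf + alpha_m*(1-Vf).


alpha_2 = alpha_f*Vf + alpha_m*(1-Vf) = 13.2*0.32 + 55.5*0.68 = 42.0 x 10^-6/K

42.0 x 10^-6/K


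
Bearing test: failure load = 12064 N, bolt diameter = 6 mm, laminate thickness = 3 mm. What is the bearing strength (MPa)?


sigma_br = F/(d*h) = 12064/(6*3) = 670.2 MPa

670.2 MPa


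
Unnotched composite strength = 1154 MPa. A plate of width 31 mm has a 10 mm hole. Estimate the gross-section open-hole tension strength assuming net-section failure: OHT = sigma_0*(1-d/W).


OHT = sigma_0*(1-d/W) = 1154*(1-10/31) = 781.7 MPa

781.7 MPa


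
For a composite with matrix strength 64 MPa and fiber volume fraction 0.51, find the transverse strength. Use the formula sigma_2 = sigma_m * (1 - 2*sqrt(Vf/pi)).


factor = 1 - 2*sqrt(0.51/pi) = 0.1942
sigma_2 = 64 * 0.1942 = 12.43 MPa

12.43 MPa


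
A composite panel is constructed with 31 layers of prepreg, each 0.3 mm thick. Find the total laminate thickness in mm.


h = n * t_ply = 31 * 0.3 = 9.3 mm

9.3 mm


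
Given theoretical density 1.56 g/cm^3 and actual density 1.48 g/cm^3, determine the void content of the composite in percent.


Void% = (rho_theo - rho_actual)/rho_theo * 100 = (1.56 - 1.48)/1.56 * 100 = 5.13%

5.13%


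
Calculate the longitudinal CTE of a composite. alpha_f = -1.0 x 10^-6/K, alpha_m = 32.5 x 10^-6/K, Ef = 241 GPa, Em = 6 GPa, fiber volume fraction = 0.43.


E1 = Ef*Vf + Em*(1-Vf) = 107.05
alpha_1 = (alpha_f*Ef*Vf + alpha_m*Em*(1-Vf))/E1 = 0.07 x 10^-6/K

0.07 x 10^-6/K


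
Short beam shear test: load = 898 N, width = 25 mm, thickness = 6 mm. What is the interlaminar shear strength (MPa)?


ILSS = 3F/(4bh) = 3*898/(4*25*6) = 4.49 MPa

4.49 MPa


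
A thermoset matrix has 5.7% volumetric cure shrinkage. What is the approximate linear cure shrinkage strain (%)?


Linear shrinkage ≈ vol_shrink/3 = 5.7/3 = 1.9%

1.9%


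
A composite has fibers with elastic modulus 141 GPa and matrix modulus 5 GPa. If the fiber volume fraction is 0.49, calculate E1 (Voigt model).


E1 = Ef*Vf + Em*(1-Vf) = 141*0.49 + 5*0.51 = 71.64 GPa

71.64 GPa


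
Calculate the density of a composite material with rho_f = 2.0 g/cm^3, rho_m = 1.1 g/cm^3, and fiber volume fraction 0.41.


rho_c = rho_f*Vf + rho_m*(1-Vf) = 2.0*0.41 + 1.1*0.59 = 1.469 g/cm^3

1.469 g/cm^3


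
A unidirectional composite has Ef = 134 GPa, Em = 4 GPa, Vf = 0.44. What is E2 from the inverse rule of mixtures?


1/E2 = Vf/Ef + (1-Vf)/Em = 0.44/134 + 0.56/4
E2 = 6.98 GPa

6.98 GPa


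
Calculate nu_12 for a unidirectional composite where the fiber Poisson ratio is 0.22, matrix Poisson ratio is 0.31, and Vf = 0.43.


nu_12 = nu_f*Vf + nu_m*(1-Vf) = 0.22*0.43 + 0.31*0.57 = 0.2713

0.2713


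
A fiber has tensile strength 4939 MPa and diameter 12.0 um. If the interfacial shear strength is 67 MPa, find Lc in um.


Lc = sigma_f * d / (2 * tau_i) = 4939 * 12.0 / (2 * 67) = 442.3 um

442.3 um


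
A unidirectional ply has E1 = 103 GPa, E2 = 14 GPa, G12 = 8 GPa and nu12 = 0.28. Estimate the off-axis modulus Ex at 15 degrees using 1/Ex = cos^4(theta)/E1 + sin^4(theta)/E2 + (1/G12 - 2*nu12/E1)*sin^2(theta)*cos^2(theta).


cos^4(15) = 0.870513, sin^4(15) = 0.004487, sin^2(15)*cos^2(15) = 0.0625
1/G12 - 2*nu12/E1 = 1/8 - 2*0.28/103 = 0.119563 GPa^-1
1/Ex = 0.870513/103 + 0.004487/14 + 0.119563*0.0625 = 0.0162448 GPa^-1
Ex = 61.56 GPa

61.56 GPa


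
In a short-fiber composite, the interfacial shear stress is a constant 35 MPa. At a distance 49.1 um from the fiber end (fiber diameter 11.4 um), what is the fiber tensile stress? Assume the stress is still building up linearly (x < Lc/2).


Force balance: sigma_f * (pi*d^2/4) = tau * (pi*d) * x  ->  sigma_f = 4 * tau * x / d
sigma_f = 4 * 35 * 49.1 / 11.4 = 603.0 MPa

603.0 MPa


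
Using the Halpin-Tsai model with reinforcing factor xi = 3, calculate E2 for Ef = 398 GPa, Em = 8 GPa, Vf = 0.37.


eta = (Ef/Em - 1)/(Ef/Em + xi) = (49.75 - 1)/(49.75 + 3) = 0.9242
E2 = Em*(1+xi*eta*Vf)/(1-eta*Vf) = 24.63 GPa

24.63 GPa


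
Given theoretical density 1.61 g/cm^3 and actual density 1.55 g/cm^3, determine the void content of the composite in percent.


Void% = (rho_theo - rho_actual)/rho_theo * 100 = (1.61 - 1.55)/1.61 * 100 = 3.73%

3.73%


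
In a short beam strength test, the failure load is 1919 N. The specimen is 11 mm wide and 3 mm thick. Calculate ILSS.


ILSS = 3F/(4bh) = 3*1919/(4*11*3) = 43.61 MPa

43.61 MPa


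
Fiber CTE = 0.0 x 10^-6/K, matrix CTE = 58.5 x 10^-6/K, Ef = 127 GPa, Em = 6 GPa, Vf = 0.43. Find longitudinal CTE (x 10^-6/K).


E1 = Ef*Vf + Em*(1-Vf) = 58.03
alpha_1 = (alpha_f*Ef*Vf + alpha_m*Em*(1-Vf))/E1 = 3.45 x 10^-6/K

3.45 x 10^-6/K


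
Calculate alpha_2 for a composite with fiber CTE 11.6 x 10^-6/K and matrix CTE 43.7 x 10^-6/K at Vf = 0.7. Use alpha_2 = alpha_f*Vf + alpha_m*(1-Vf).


alpha_2 = alpha_f*Vf + alpha_m*(1-Vf) = 11.6*0.7 + 43.7*0.3 = 21.2 x 10^-6/K

21.2 x 10^-6/K


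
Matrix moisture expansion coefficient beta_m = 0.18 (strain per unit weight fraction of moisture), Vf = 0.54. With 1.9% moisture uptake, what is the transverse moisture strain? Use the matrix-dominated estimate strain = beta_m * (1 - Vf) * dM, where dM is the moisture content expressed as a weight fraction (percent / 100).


dM = 1.9/100 = 0.019
strain = beta_m * (1-Vf) * dM = 0.18 * 0.46 * 0.019 = 0.0015732

0.0015732


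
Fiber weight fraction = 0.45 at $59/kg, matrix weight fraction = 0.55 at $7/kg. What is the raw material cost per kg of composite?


Cost = cost_f*Wf + cost_m*Wm = 59*0.45 + 7*0.55 = $30.4/kg

$30.4/kg


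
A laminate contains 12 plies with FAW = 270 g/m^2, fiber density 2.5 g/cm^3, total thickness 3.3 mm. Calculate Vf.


Vf = n * FAW / (rho_f * h * 1000) = 12 * 270 / (2.5 * 3.3 * 1000) = 0.3927

0.3927


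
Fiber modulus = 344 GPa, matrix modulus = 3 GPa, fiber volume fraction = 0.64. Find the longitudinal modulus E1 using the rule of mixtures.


E1 = Ef*Vf + Em*(1-Vf) = 344*0.64 + 3*0.36 = 221.24 GPa

221.24 GPa


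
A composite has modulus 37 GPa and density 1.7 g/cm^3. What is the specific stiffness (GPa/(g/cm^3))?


Specific stiffness = E/rho = 37/1.7 = 21.8 GPa/(g/cm^3)

21.8 GPa/(g/cm^3)


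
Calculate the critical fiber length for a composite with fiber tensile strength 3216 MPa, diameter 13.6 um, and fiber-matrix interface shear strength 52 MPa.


Lc = sigma_f * d / (2 * tau_i) = 3216 * 13.6 / (2 * 52) = 420.6 um

420.6 um


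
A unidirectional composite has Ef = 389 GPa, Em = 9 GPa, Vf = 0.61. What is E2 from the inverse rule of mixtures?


1/E2 = Vf/Ef + (1-Vf)/Em = 0.61/389 + 0.39/9
E2 = 22.27 GPa

22.27 GPa


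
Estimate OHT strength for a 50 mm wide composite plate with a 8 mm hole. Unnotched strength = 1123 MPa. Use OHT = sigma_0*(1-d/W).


OHT = sigma_0*(1-d/W) = 1123*(1-8/50) = 943.3 MPa

943.3 MPa


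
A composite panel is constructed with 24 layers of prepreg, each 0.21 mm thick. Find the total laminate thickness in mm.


h = n * t_ply = 24 * 0.21 = 5.04 mm

5.04 mm


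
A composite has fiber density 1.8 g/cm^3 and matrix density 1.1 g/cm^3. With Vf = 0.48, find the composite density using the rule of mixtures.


rho_c = rho_f*Vf + rho_m*(1-Vf) = 1.8*0.48 + 1.1*0.52 = 1.436 g/cm^3

1.436 g/cm^3


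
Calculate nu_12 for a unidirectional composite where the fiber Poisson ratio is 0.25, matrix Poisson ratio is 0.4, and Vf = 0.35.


nu_12 = nu_f*Vf + nu_m*(1-Vf) = 0.25*0.35 + 0.4*0.65 = 0.3475

0.3475


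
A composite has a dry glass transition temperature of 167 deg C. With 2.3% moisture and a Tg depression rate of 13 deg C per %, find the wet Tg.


Tg_wet = Tg_dry - k*moisture = 167 - 13*2.3 = 137.1 deg C

137.1 deg C


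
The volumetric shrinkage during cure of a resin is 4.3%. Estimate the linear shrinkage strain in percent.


Linear shrinkage ≈ vol_shrink/3 = 4.3/3 = 1.433%

1.433%


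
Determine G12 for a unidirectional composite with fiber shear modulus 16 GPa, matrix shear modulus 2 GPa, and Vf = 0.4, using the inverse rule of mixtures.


1/G12 = Vf/Gf + (1-Vf)/Gm = 0.4/16 + 0.6/2
G12 = 3.08 GPa

3.08 GPa


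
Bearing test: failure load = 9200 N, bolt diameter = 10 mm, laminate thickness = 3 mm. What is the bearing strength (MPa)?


sigma_br = F/(d*h) = 9200/(10*3) = 306.7 MPa

306.7 MPa


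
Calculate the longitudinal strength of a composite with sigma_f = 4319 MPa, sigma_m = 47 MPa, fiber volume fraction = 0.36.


sigma_1 = sigma_f*Vf + sigma_m*(1-Vf) = 4319*0.36 + 47*0.64 = 1584.9 MPa

1584.9 MPa


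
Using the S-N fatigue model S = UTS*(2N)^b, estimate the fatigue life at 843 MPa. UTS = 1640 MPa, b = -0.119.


N = 0.5 * (S/UTS)^(1/b) = 0.5 * (843/1640)^(1/-0.119) = 134.1770 cycles

134.1770 cycles


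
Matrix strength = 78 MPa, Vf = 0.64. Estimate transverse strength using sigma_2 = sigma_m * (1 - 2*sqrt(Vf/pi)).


factor = 1 - 2*sqrt(0.64/pi) = 0.0973
sigma_2 = 78 * 0.0973 = 7.59 MPa

7.59 MPa


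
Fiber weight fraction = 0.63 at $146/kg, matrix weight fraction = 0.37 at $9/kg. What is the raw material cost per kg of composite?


Cost = cost_f*Wf + cost_m*Wm = 146*0.63 + 9*0.37 = $95.31/kg

$95.31/kg


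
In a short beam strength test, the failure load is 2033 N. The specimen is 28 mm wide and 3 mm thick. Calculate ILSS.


ILSS = 3F/(4bh) = 3*2033/(4*28*3) = 18.15 MPa

18.15 MPa


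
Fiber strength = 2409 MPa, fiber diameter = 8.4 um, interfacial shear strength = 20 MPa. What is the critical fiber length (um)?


Lc = sigma_f * d / (2 * tau_i) = 2409 * 8.4 / (2 * 20) = 505.9 um

505.9 um


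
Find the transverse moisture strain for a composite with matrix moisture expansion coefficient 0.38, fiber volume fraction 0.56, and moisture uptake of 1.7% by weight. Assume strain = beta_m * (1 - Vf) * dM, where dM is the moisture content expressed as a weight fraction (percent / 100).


dM = 1.7/100 = 0.017
strain = beta_m * (1-Vf) * dM = 0.38 * 0.44 * 0.017 = 0.0028424

0.0028424


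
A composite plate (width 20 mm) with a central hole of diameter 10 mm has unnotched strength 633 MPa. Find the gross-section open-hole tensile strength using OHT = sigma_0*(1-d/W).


OHT = sigma_0*(1-d/W) = 633*(1-10/20) = 316.5 MPa

316.5 MPa


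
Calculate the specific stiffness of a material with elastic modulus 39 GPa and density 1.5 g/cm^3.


Specific stiffness = E/rho = 39/1.5 = 26.0 GPa/(g/cm^3)

26.0 GPa/(g/cm^3)


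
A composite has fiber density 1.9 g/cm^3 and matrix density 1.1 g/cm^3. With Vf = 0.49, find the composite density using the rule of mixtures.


rho_c = rho_f*Vf + rho_m*(1-Vf) = 1.9*0.49 + 1.1*0.51 = 1.492 g/cm^3

1.492 g/cm^3


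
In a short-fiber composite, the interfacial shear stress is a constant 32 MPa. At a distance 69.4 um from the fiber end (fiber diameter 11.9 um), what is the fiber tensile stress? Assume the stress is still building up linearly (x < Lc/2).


Force balance: sigma_f * (pi*d^2/4) = tau * (pi*d) * x  ->  sigma_f = 4 * tau * x / d
sigma_f = 4 * 32 * 69.4 / 11.9 = 746.5 MPa

746.5 MPa


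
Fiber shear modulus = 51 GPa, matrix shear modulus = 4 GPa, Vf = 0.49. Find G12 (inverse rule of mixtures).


1/G12 = Vf/Gf + (1-Vf)/Gm = 0.49/51 + 0.51/4
G12 = 7.29 GPa

7.29 GPa


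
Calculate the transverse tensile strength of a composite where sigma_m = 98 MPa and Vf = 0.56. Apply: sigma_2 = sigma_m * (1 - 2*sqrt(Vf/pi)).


factor = 1 - 2*sqrt(0.56/pi) = 0.1556
sigma_2 = 98 * 0.1556 = 15.25 MPa

15.25 MPa


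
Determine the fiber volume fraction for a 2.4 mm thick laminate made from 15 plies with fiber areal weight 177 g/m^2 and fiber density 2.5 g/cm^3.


Vf = n * FAW / (rho_f * h * 1000) = 15 * 177 / (2.5 * 2.4 * 1000) = 0.4425

0.4425


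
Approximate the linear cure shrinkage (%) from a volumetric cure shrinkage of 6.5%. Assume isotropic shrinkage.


Linear shrinkage ≈ vol_shrink/3 = 6.5/3 = 2.167%

2.167%


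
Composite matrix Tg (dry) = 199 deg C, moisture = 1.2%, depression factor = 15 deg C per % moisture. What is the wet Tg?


Tg_wet = Tg_dry - k*moisture = 199 - 15*1.2 = 181.0 deg C

181.0 deg C


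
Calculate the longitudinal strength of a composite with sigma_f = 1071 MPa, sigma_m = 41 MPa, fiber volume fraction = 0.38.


sigma_1 = sigma_f*Vf + sigma_m*(1-Vf) = 1071*0.38 + 41*0.62 = 432.4 MPa

432.4 MPa


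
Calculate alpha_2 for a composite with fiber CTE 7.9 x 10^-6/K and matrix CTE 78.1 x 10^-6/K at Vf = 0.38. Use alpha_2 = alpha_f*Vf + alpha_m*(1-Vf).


alpha_2 = alpha_f*Vf + alpha_m*(1-Vf) = 7.9*0.38 + 78.1*0.62 = 51.4 x 10^-6/K

51.4 x 10^-6/K


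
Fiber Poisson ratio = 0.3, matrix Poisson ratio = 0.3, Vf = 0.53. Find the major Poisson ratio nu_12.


nu_12 = nu_f*Vf + nu_m*(1-Vf) = 0.3*0.53 + 0.3*0.47 = 0.3

0.3


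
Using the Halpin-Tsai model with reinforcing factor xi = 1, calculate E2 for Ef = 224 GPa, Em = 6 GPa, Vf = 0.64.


eta = (Ef/Em - 1)/(Ef/Em + xi) = (37.3333 - 1)/(37.3333 + 1) = 0.9478
E2 = Em*(1+xi*eta*Vf)/(1-eta*Vf) = 24.5 GPa

24.5 GPa


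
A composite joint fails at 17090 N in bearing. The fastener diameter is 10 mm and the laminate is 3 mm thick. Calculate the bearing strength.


sigma_br = F/(d*h) = 17090/(10*3) = 569.7 MPa

569.7 MPa


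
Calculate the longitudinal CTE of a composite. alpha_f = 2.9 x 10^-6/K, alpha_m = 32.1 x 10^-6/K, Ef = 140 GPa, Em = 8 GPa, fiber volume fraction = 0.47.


E1 = Ef*Vf + Em*(1-Vf) = 70.04
alpha_1 = (alpha_f*Ef*Vf + alpha_m*Em*(1-Vf))/E1 = 4.67 x 10^-6/K

4.67 x 10^-6/K


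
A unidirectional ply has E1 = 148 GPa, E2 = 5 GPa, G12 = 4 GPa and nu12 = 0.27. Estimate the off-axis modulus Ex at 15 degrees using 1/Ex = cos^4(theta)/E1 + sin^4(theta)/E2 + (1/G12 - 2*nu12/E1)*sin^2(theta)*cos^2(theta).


cos^4(15) = 0.870513, sin^4(15) = 0.004487, sin^2(15)*cos^2(15) = 0.0625
1/G12 - 2*nu12/E1 = 1/4 - 2*0.27/148 = 0.246351 GPa^-1
1/Ex = 0.870513/148 + 0.004487/5 + 0.246351*0.0625 = 0.0221763 GPa^-1
Ex = 45.09 GPa

45.09 GPa


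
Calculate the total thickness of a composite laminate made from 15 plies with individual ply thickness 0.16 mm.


h = n * t_ply = 15 * 0.16 = 2.4 mm

2.4 mm


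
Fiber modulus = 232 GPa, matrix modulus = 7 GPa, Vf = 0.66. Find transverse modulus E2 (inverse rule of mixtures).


1/E2 = Vf/Ef + (1-Vf)/Em = 0.66/232 + 0.34/7
E2 = 19.45 GPa

19.45 GPa


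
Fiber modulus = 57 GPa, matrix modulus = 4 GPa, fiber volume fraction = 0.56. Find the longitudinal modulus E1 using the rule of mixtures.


E1 = Ef*Vf + Em*(1-Vf) = 57*0.56 + 4*0.44 = 33.68 GPa

33.68 GPa


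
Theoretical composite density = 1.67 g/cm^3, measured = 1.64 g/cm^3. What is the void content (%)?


Void% = (rho_theo - rho_actual)/rho_theo * 100 = (1.67 - 1.64)/1.67 * 100 = 1.8%

1.8%


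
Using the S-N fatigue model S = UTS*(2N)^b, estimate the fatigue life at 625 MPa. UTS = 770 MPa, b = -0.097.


N = 0.5 * (S/UTS)^(1/b) = 0.5 * (625/770)^(1/-0.097) = 4.2964 cycles

4.2964 cycles


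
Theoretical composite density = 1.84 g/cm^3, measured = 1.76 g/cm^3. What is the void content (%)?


Void% = (rho_theo - rho_actual)/rho_theo * 100 = (1.84 - 1.76)/1.84 * 100 = 4.35%

4.35%


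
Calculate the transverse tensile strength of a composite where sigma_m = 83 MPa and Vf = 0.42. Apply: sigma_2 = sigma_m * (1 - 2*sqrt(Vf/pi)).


factor = 1 - 2*sqrt(0.42/pi) = 0.2687
sigma_2 = 83 * 0.2687 = 22.3 MPa

22.3 MPa


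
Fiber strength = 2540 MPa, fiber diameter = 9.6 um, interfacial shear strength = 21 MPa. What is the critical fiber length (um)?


Lc = sigma_f * d / (2 * tau_i) = 2540 * 9.6 / (2 * 21) = 580.6 um

580.6 um


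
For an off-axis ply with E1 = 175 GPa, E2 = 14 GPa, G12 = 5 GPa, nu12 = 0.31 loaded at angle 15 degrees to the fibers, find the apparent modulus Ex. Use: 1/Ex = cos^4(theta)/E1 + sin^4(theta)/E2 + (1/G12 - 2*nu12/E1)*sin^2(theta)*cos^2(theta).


cos^4(15) = 0.870513, sin^4(15) = 0.004487, sin^2(15)*cos^2(15) = 0.0625
1/G12 - 2*nu12/E1 = 1/5 - 2*0.31/175 = 0.196457 GPa^-1
1/Ex = 0.870513/175 + 0.004487/14 + 0.196457*0.0625 = 0.0175735 GPa^-1
Ex = 56.9 GPa

56.9 GPa


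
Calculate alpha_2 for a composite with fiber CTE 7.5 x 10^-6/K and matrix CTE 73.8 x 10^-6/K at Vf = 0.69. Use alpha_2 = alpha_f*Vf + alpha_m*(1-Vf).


alpha_2 = alpha_f*Vf + alpha_m*(1-Vf) = 7.5*0.69 + 73.8*0.31 = 28.1 x 10^-6/K

28.1 x 10^-6/K


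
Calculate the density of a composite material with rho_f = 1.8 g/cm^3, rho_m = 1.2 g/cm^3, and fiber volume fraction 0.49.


rho_c = rho_f*Vf + rho_m*(1-Vf) = 1.8*0.49 + 1.2*0.51 = 1.494 g/cm^3

1.494 g/cm^3


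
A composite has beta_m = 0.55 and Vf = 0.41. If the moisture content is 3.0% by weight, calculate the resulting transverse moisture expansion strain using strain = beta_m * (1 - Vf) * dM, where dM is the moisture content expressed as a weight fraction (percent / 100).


dM = 3.0/100 = 0.03
strain = beta_m * (1-Vf) * dM = 0.55 * 0.59 * 0.03 = 0.009735

0.009735


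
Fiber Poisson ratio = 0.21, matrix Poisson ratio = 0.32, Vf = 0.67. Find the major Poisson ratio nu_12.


nu_12 = nu_f*Vf + nu_m*(1-Vf) = 0.21*0.67 + 0.32*0.33 = 0.2463

0.2463


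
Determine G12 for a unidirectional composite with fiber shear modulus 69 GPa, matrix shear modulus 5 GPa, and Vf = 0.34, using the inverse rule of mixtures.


1/G12 = Vf/Gf + (1-Vf)/Gm = 0.34/69 + 0.66/5
G12 = 7.3 GPa

7.3 GPa


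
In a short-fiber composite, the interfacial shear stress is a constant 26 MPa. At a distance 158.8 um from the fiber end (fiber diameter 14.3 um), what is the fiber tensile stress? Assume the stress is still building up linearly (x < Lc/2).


Force balance: sigma_f * (pi*d^2/4) = tau * (pi*d) * x  ->  sigma_f = 4 * tau * x / d
sigma_f = 4 * 26 * 158.8 / 14.3 = 1154.9 MPa

1154.9 MPa


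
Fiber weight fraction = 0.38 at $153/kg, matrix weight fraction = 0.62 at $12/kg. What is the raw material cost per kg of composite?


Cost = cost_f*Wf + cost_m*Wm = 153*0.38 + 12*0.62 = $65.58/kg

$65.58/kg


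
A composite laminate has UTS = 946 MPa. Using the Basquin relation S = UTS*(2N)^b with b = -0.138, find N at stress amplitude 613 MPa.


N = 0.5 * (S/UTS)^(1/b) = 0.5 * (613/946)^(1/-0.138) = 11.5987 cycles

11.5987 cycles


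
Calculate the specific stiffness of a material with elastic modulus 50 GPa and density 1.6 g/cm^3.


Specific stiffness = E/rho = 50/1.6 = 31.3 GPa/(g/cm^3)

31.3 GPa/(g/cm^3)


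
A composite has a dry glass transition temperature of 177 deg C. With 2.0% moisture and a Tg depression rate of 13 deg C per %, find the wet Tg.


Tg_wet = Tg_dry - k*moisture = 177 - 13*2.0 = 151.0 deg C

151.0 deg C


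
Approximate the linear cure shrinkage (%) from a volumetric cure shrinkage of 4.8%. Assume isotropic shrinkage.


Linear shrinkage ≈ vol_shrink/3 = 4.8/3 = 1.6%

1.6%


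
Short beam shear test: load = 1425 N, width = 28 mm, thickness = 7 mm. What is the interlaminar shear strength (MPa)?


ILSS = 3F/(4bh) = 3*1425/(4*28*7) = 5.45 MPa

5.45 MPa


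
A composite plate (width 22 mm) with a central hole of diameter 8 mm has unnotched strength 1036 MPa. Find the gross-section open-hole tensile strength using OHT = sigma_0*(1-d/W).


OHT = sigma_0*(1-d/W) = 1036*(1-8/22) = 659.3 MPa

659.3 MPa


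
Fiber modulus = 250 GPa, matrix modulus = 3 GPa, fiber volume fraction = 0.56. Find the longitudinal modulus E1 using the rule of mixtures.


E1 = Ef*Vf + Em*(1-Vf) = 250*0.56 + 3*0.44 = 141.32 GPa

141.32 GPa


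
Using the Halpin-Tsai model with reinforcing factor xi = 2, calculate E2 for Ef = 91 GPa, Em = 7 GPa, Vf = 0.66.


eta = (Ef/Em - 1)/(Ef/Em + xi) = (13.0 - 1)/(13.0 + 2) = 0.8
E2 = Em*(1+xi*eta*Vf)/(1-eta*Vf) = 30.49 GPa

30.49 GPa


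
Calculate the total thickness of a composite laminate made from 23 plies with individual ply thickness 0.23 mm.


h = n * t_ply = 23 * 0.23 = 5.29 mm

5.29 mm


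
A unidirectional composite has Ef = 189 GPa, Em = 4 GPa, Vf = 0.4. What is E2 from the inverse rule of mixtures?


1/E2 = Vf/Ef + (1-Vf)/Em = 0.4/189 + 0.6/4
E2 = 6.57 GPa

6.57 GPa


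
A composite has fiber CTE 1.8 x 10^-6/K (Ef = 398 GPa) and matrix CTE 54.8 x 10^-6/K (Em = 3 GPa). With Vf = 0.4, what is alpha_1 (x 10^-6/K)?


E1 = Ef*Vf + Em*(1-Vf) = 161.0
alpha_1 = (alpha_f*Ef*Vf + alpha_m*Em*(1-Vf))/E1 = 2.39 x 10^-6/K

2.39 x 10^-6/K


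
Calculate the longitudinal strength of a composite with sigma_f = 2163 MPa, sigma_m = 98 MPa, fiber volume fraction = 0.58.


sigma_1 = sigma_f*Vf + sigma_m*(1-Vf) = 2163*0.58 + 98*0.42 = 1295.7 MPa

1295.7 MPa


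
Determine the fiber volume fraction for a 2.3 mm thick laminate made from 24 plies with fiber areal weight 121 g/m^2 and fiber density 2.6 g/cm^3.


Vf = n * FAW / (rho_f * h * 1000) = 24 * 121 / (2.6 * 2.3 * 1000) = 0.4856

0.4856


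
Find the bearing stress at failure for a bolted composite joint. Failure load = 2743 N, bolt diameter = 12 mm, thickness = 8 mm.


sigma_br = F/(d*h) = 2743/(12*8) = 28.6 MPa

28.6 MPa


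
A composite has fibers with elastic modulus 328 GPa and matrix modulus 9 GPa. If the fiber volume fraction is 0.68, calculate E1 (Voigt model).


E1 = Ef*Vf + Em*(1-Vf) = 328*0.68 + 9*0.32 = 225.92 GPa

225.92 GPa


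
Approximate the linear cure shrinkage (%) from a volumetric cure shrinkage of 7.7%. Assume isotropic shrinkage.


Linear shrinkage ≈ vol_shrink/3 = 7.7/3 = 2.567%

2.567%


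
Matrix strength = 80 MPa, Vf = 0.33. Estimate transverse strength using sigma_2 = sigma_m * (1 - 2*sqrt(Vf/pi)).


factor = 1 - 2*sqrt(0.33/pi) = 0.3518
sigma_2 = 80 * 0.3518 = 28.14 MPa

28.14 MPa


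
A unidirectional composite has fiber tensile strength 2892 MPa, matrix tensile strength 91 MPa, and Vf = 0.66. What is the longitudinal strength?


sigma_1 = sigma_f*Vf + sigma_m*(1-Vf) = 2892*0.66 + 91*0.34 = 1939.7 MPa

1939.7 MPa


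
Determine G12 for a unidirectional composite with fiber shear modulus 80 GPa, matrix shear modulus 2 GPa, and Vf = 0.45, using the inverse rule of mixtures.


1/G12 = Vf/Gf + (1-Vf)/Gm = 0.45/80 + 0.55/2
G12 = 3.56 GPa

3.56 GPa


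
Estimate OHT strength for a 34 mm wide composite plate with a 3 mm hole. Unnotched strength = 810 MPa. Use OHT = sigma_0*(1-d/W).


OHT = sigma_0*(1-d/W) = 810*(1-3/34) = 738.5 MPa

738.5 MPa


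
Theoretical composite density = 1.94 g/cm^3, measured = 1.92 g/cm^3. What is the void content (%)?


Void% = (rho_theo - rho_actual)/rho_theo * 100 = (1.94 - 1.92)/1.94 * 100 = 1.03%

1.03%


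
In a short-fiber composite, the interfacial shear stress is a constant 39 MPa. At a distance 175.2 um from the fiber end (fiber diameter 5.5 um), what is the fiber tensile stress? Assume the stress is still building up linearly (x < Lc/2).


Force balance: sigma_f * (pi*d^2/4) = tau * (pi*d) * x  ->  sigma_f = 4 * tau * x / d
sigma_f = 4 * 39 * 175.2 / 5.5 = 4969.3 MPa

4969.3 MPa


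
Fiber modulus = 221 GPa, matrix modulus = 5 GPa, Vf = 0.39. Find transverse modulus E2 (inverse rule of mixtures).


1/E2 = Vf/Ef + (1-Vf)/Em = 0.39/221 + 0.61/5
E2 = 8.08 GPa

8.08 GPa


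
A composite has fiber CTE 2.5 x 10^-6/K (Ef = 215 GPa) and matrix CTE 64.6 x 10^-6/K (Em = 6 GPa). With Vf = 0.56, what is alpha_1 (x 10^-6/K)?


E1 = Ef*Vf + Em*(1-Vf) = 123.04
alpha_1 = (alpha_f*Ef*Vf + alpha_m*Em*(1-Vf))/E1 = 3.83 x 10^-6/K

3.83 x 10^-6/K


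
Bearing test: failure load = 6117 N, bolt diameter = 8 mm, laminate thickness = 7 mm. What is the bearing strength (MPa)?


sigma_br = F/(d*h) = 6117/(8*7) = 109.2 MPa

109.2 MPa


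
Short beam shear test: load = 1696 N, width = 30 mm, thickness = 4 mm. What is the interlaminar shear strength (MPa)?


ILSS = 3F/(4bh) = 3*1696/(4*30*4) = 10.6 MPa

10.6 MPa


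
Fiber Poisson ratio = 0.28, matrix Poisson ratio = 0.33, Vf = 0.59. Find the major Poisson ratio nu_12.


nu_12 = nu_f*Vf + nu_m*(1-Vf) = 0.28*0.59 + 0.33*0.41 = 0.3005

0.3005


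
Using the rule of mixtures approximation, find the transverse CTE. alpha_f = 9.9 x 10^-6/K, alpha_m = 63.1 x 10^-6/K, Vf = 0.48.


alpha_2 = alpha_f*Vf + alpha_m*(1-Vf) = 9.9*0.48 + 63.1*0.52 = 37.6 x 10^-6/K

37.6 x 10^-6/K


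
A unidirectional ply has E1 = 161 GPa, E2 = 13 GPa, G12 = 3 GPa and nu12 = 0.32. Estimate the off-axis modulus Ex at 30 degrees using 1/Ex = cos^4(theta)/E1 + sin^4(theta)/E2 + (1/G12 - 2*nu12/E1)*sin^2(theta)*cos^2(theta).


cos^4(30) = 0.5625, sin^4(30) = 0.0625, sin^2(30)*cos^2(30) = 0.1875
1/G12 - 2*nu12/E1 = 1/3 - 2*0.32/161 = 0.329358 GPa^-1
1/Ex = 0.5625/161 + 0.0625/13 + 0.329358*0.1875 = 0.0700561 GPa^-1
Ex = 14.27 GPa

14.27 GPa


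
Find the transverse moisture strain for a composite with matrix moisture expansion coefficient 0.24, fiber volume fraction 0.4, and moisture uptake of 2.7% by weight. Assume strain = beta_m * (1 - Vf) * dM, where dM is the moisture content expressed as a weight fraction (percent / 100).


dM = 2.7/100 = 0.027
strain = beta_m * (1-Vf) * dM = 0.24 * 0.6 * 0.027 = 0.003888

0.003888


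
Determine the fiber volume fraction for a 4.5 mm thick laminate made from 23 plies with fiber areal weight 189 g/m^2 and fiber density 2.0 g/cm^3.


Vf = n * FAW / (rho_f * h * 1000) = 23 * 189 / (2.0 * 4.5 * 1000) = 0.483

0.483


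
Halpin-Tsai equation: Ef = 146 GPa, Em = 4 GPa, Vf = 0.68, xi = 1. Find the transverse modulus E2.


eta = (Ef/Em - 1)/(Ef/Em + xi) = (36.5 - 1)/(36.5 + 1) = 0.9467
E2 = Em*(1+xi*eta*Vf)/(1-eta*Vf) = 18.46 GPa

18.46 GPa


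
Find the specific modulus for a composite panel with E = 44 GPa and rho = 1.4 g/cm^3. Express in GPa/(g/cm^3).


Specific stiffness = E/rho = 44/1.4 = 31.4 GPa/(g/cm^3)

31.4 GPa/(g/cm^3)


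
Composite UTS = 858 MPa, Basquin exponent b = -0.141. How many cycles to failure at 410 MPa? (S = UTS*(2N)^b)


N = 0.5 * (S/UTS)^(1/b) = 0.5 * (410/858)^(1/-0.141) = 94.0724 cycles

94.0724 cycles


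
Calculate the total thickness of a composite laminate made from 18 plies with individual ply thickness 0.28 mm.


h = n * t_ply = 18 * 0.28 = 5.04 mm

5.04 mm


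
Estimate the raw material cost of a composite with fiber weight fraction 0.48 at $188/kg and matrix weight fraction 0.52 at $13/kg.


Cost = cost_f*Wf + cost_m*Wm = 188*0.48 + 13*0.52 = $97.0/kg

$97.0/kg


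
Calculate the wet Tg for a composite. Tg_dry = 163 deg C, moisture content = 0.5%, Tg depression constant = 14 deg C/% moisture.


Tg_wet = Tg_dry - k*moisture = 163 - 14*0.5 = 156.0 deg C

156.0 deg C


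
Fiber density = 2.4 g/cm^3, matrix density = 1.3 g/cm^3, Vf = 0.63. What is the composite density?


rho_c = rho_f*Vf + rho_m*(1-Vf) = 2.4*0.63 + 1.3*0.37 = 1.993 g/cm^3

1.993 g/cm^3


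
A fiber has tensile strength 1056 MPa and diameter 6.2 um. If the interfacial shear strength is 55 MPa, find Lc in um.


Lc = sigma_f * d / (2 * tau_i) = 1056 * 6.2 / (2 * 55) = 59.5 um

59.5 um


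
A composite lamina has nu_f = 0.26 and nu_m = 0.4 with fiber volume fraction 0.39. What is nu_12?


nu_12 = nu_f*Vf + nu_m*(1-Vf) = 0.26*0.39 + 0.4*0.61 = 0.3454

0.3454


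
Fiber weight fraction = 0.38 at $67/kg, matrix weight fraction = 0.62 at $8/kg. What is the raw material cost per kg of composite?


Cost = cost_f*Wf + cost_m*Wm = 67*0.38 + 8*0.62 = $30.42/kg

$30.42/kg


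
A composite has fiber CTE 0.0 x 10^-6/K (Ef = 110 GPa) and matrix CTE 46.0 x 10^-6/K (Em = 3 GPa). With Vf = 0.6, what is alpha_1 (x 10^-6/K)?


E1 = Ef*Vf + Em*(1-Vf) = 67.2
alpha_1 = (alpha_f*Ef*Vf + alpha_m*Em*(1-Vf))/E1 = 0.82 x 10^-6/K

0.82 x 10^-6/K


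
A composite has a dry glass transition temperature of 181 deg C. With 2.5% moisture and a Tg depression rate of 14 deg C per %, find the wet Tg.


Tg_wet = Tg_dry - k*moisture = 181 - 14*2.5 = 146.0 deg C

146.0 deg C


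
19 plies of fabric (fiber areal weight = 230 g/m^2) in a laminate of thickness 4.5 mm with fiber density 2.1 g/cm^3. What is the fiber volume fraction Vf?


Vf = n * FAW / (rho_f * h * 1000) = 19 * 230 / (2.1 * 4.5 * 1000) = 0.4624

0.4624


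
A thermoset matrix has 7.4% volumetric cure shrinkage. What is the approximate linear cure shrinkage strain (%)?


Linear shrinkage ≈ vol_shrink/3 = 7.4/3 = 2.467%

2.467%


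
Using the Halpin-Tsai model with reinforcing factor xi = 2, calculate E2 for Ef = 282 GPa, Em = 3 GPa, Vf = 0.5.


eta = (Ef/Em - 1)/(Ef/Em + xi) = (94.0 - 1)/(94.0 + 2) = 0.9688
E2 = Em*(1+xi*eta*Vf)/(1-eta*Vf) = 11.45 GPa

11.45 GPa


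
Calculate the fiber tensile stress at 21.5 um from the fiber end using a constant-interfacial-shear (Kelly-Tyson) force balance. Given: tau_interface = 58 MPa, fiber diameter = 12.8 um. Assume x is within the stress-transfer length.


Force balance: sigma_f * (pi*d^2/4) = tau * (pi*d) * x  ->  sigma_f = 4 * tau * x / d
sigma_f = 4 * 58 * 21.5 / 12.8 = 389.7 MPa

389.7 MPa


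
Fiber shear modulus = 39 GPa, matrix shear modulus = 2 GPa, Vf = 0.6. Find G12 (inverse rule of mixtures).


1/G12 = Vf/Gf + (1-Vf)/Gm = 0.6/39 + 0.4/2
G12 = 4.64 GPa

4.64 GPa


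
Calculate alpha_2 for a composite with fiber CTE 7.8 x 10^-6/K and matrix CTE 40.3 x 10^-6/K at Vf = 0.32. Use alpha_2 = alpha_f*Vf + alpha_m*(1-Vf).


alpha_2 = alpha_f*Vf + alpha_m*(1-Vf) = 7.8*0.32 + 40.3*0.68 = 29.9 x 10^-6/K

29.9 x 10^-6/K


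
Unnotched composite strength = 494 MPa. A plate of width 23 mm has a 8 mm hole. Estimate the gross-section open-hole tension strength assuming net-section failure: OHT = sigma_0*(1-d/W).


OHT = sigma_0*(1-d/W) = 494*(1-8/23) = 322.2 MPa

322.2 MPa


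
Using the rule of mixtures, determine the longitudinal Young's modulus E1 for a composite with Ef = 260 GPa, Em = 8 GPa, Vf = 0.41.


E1 = Ef*Vf + Em*(1-Vf) = 260*0.41 + 8*0.59 = 111.32 GPa

111.32 GPa


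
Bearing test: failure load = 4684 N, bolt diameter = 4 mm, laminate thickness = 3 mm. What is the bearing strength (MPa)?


sigma_br = F/(d*h) = 4684/(4*3) = 390.3 MPa

390.3 MPa


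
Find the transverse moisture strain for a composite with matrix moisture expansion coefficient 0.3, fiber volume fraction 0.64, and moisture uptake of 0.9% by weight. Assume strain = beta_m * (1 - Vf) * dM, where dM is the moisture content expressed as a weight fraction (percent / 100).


dM = 0.9/100 = 0.009
strain = beta_m * (1-Vf) * dM = 0.3 * 0.36 * 0.009 = 0.000972

0.000972


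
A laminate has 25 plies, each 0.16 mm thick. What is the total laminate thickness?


h = n * t_ply = 25 * 0.16 = 4.0 mm

4.0 mm


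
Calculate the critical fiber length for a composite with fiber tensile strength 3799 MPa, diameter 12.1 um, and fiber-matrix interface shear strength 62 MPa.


Lc = sigma_f * d / (2 * tau_i) = 3799 * 12.1 / (2 * 62) = 370.7 um

370.7 um


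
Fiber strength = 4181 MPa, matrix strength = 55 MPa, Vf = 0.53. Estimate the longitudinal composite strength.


sigma_1 = sigma_f*Vf + sigma_m*(1-Vf) = 4181*0.53 + 55*0.47 = 2241.8 MPa

2241.8 MPa


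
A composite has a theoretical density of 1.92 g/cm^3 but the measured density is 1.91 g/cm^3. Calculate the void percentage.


Void% = (rho_theo - rho_actual)/rho_theo * 100 = (1.92 - 1.91)/1.92 * 100 = 0.52%

0.52%


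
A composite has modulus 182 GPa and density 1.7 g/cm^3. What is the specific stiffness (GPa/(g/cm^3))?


Specific stiffness = E/rho = 182/1.7 = 107.1 GPa/(g/cm^3)

107.1 GPa/(g/cm^3)
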